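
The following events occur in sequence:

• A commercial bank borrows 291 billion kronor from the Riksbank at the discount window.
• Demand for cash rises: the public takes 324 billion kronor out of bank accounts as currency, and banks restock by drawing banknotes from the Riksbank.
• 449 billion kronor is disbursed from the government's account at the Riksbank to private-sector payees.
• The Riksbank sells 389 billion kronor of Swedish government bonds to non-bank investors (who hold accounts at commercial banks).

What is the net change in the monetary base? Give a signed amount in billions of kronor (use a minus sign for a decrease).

Riksbank balance sheet:
  Assets:      Securities −389B, Loans to banks +291B
  Liabilities: Bank reserves +27B, Currency in circulation +324B, Government deposits −449B
Monetary base = currency + reserves: +324B + (+27B) = +351 billion.

+351 billion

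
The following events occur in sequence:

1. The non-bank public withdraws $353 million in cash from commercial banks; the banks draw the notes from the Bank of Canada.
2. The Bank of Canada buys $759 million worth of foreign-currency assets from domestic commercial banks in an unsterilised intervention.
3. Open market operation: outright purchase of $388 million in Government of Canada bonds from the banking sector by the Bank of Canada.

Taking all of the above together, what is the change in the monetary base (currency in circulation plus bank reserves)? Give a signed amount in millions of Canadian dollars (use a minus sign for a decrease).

Bank of Canada balance sheet:
  Assets:      Securities +$388M, Foreign assets +$759M
  Liabilities: Bank reserves +$794M, Currency in circulation +$353M
Commercial banking system:
  Assets:      Reserves at CB +$794M, Securities −$388M, Foreign assets −$759M
  Liabilities: Checkable deposits −$353M
Monetary base = currency + reserves: +$353M + (+$794M) = +$1147 million.

+$1147 million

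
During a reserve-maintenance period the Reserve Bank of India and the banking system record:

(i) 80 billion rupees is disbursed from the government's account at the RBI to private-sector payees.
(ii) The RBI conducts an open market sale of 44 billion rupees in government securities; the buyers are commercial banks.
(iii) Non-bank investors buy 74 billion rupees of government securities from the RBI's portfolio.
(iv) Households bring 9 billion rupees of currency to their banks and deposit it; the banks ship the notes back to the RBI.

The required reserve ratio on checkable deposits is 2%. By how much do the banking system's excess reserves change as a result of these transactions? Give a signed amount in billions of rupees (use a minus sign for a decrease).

Government spending 80 billion rupees: reserves +80B, deposits +80B.
OMO sale (to banks) 44 billion rupees: reserves −44B, deposits 0.
Asset sale (to non-banks) 74 billion rupees: reserves −74B, deposits −74B.
Currency deposit 9 billion rupees: reserves +9B, deposits +9B.
Totals: Δreserves = −29B, Δdeposits = +15B.
Δrequired reserves = 2% × +15B = +0.3B.
Δexcess reserves = Δreserves − Δrequired = −29B − (+0.3B) = -29.3 billion.

-29.3 billion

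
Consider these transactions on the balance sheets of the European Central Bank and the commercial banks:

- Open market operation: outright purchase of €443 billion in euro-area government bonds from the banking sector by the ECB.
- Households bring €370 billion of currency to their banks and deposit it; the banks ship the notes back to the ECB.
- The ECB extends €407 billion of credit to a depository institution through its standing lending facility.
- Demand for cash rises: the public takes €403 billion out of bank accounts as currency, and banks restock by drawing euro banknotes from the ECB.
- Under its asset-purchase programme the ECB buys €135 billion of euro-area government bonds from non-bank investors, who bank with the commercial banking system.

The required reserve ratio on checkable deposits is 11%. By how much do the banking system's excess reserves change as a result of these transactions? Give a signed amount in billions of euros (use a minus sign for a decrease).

+€940.78 billion

OMO purchase (from banks) €443 billion: reserves +€443B, deposits 0.
Currency deposit €370 billion: reserves +€370B, deposits +€370B.
Discount-window loan €407 billion: reserves +€407B, deposits 0.
Currency withdrawal €403 billion: reserves −€403B, deposits −€403B.
Asset purchase (from non-banks) €135 billion: reserves +€135B, deposits +€135B.
Totals: Δreserves = +€952B, Δdeposits = +€102B.
Δrequired reserves = 11% × +€102B = +€11.22B.
Δexcess reserves = Δreserves − Δrequired = +€952B − (+€11.22B) = +€940.78 billion.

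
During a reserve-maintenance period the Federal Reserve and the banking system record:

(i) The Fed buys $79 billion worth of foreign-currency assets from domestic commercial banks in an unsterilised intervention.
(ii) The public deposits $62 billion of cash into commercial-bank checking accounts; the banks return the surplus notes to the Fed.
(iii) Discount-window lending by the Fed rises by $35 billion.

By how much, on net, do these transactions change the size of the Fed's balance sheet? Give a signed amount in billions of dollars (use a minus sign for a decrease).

+$114 billion

Fed balance sheet:
  Assets:      Loans to banks +$35B, Foreign assets +$79B
  Liabilities: Bank reserves +$176B, Currency in circulation −$62B
Change in total Fed assets = +$114 billion.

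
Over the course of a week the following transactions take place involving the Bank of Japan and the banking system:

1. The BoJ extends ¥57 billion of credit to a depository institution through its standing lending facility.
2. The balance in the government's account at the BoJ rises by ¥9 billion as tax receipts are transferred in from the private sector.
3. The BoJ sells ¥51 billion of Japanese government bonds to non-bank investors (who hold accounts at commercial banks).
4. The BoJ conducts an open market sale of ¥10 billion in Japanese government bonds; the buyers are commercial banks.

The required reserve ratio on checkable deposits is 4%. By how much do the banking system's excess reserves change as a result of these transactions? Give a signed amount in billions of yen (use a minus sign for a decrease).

Discount-window loan ¥57 billion: reserves +¥57B, deposits 0.
Government account inflow ¥9 billion: reserves −¥9B, deposits −¥9B.
Asset sale (to non-banks) ¥51 billion: reserves −¥51B, deposits −¥51B.
OMO sale (to banks) ¥10 billion: reserves −¥10B, deposits 0.
Totals: Δreserves = −¥13B, Δdeposits = −¥60B.
Δrequired reserves = 4% × −¥60B = −¥2.4B.
Δexcess reserves = Δreserves − Δrequired = −¥13B − (−¥2.4B) = -¥10.6 billion.

-¥10.6 billion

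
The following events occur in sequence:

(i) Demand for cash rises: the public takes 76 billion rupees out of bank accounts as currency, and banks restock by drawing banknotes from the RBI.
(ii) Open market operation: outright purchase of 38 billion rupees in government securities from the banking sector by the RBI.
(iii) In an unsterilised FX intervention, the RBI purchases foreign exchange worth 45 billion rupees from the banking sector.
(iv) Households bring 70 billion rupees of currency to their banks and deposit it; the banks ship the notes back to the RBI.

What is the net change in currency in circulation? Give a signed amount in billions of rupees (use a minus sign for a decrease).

+6 billion

RBI balance sheet:
  Assets:      Securities +38B, Foreign assets +45B
  Liabilities: Bank reserves +77B, Currency in circulation +6B
Commercial banking system:
  Assets:      Reserves at CB +77B, Securities −38B, Foreign assets −45B
  Liabilities: Checkable deposits −6B
So the change in currency in circulation is +6 billion.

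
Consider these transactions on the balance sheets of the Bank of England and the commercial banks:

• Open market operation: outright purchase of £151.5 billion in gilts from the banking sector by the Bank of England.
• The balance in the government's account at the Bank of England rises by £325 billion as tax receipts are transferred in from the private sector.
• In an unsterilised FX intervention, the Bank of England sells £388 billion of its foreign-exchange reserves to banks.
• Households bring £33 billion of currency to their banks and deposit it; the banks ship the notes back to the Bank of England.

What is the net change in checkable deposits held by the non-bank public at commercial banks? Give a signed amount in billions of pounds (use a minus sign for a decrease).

OMO purchase (from banks) £151.5 billion: the counterparty is a bank, so public deposits are unchanged → 0.
Government account inflow £325 billion: non-bank counterparties' bank balances fall → −£325B.
FX sale £388 billion: the counterparty is a bank, so public deposits are unchanged → 0.
Currency deposit £33 billion: non-bank counterparties' bank balances rise → +£33B.
Net: 0 − 325 + 0 + 33 = -£292 billion.

-£292 billion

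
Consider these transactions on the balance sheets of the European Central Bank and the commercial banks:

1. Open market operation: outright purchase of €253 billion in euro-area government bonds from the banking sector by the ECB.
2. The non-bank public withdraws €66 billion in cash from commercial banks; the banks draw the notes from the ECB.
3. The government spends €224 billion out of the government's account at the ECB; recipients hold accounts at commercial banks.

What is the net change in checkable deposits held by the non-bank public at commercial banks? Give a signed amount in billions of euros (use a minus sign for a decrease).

OMO purchase (from banks) €253 billion: the counterparty is a bank, so public deposits are unchanged → 0.
Currency withdrawal €66 billion: non-bank counterparties' bank balances fall → −€66B.
Government spending €224 billion: non-bank counterparties' bank balances rise → +€224B.
Net: 0 − 66 + 224 = +€158 billion.

+€158 billion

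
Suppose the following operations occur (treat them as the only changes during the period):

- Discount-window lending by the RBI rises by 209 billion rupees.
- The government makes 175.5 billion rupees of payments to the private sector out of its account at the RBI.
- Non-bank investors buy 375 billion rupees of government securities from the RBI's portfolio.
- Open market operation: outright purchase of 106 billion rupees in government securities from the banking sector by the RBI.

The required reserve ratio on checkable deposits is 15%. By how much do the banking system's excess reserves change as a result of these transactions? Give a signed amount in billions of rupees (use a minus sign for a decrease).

+145.425 billion

Discount-window loan 209 billion rupees: reserves +209B, deposits 0.
Government spending 175.5 billion rupees: reserves +175.5B, deposits +175.5B.
Asset sale (to non-banks) 375 billion rupees: reserves −375B, deposits −375B.
OMO purchase (from banks) 106 billion rupees: reserves +106B, deposits 0.
Totals: Δreserves = +115.5B, Δdeposits = −199.5B.
Δrequired reserves = 15% × −199.5B = −29.925B.
Δexcess reserves = Δreserves − Δrequired = +115.5B − (−29.925B) = +145.425 billion.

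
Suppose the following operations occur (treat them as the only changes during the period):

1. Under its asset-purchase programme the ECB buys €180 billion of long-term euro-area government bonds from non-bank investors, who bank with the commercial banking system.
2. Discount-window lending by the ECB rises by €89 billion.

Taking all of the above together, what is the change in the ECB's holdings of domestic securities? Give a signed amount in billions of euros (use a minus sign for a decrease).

Asset purchase (from non-banks) €180 billion: securities added to the ECB's portfolio → +€180B.
Discount-window loan €89 billion: the ECB's securities portfolio is untouched → 0.
Net: 180 + 0 = +€180 billion.

+€180 billion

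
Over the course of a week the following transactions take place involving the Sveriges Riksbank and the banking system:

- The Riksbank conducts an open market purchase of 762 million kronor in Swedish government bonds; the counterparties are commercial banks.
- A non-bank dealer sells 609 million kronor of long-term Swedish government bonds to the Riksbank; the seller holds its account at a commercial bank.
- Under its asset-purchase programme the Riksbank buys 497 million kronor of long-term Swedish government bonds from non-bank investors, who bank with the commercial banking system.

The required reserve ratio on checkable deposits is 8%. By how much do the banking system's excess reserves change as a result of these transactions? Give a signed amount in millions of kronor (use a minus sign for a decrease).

OMO purchase (from banks) 762 million kronor: reserves +762M, deposits 0.
Asset purchase (from non-banks) 609 million kronor: reserves +609M, deposits +609M.
Asset purchase (from non-banks) 497 million kronor: reserves +497M, deposits +497M.
Totals: Δreserves = +1868M, Δdeposits = +1106M.
Δrequired reserves = 8% × +1106M = +88.48M.
Δexcess reserves = Δreserves − Δrequired = +1868M − (+88.48M) = +1779.52 million.

+1779.52 million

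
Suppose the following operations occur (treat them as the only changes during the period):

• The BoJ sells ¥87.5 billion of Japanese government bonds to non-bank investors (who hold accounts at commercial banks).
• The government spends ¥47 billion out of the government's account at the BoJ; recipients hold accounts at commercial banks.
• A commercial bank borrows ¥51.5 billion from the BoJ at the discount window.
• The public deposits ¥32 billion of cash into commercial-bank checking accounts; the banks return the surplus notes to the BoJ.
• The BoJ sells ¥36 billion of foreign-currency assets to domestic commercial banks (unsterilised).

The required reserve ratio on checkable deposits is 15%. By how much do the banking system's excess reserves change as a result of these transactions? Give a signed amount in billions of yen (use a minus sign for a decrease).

Asset sale (to non-banks) ¥87.5 billion: reserves −¥87.5B, deposits −¥87.5B.
Government spending ¥47 billion: reserves +¥47B, deposits +¥47B.
Discount-window loan ¥51.5 billion: reserves +¥51.5B, deposits 0.
Currency deposit ¥32 billion: reserves +¥32B, deposits +¥32B.
FX sale ¥36 billion: reserves −¥36B, deposits 0.
Totals: Δreserves = +¥7B, Δdeposits = −¥8.5B.
Δrequired reserves = 15% × −¥8.5B = −¥1.275B.
Δexcess reserves = Δreserves − Δrequired = +¥7B − (−¥1.275B) = +¥8.275 billion.

+¥8.275 billion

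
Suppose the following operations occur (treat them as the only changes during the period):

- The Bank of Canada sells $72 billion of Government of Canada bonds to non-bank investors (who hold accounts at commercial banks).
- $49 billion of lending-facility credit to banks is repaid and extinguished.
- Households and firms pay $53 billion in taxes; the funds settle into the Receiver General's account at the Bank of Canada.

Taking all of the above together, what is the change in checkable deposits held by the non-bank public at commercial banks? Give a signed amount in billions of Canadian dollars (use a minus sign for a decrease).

-$125 billion

Bank of Canada balance sheet:
  Assets:      Securities −$72B, Loans to banks −$49B
  Liabilities: Bank reserves −$174B, Government deposits +$53B
Commercial banking system:
  Assets:      Reserves at CB −$174B
  Liabilities: Checkable deposits −$125B, Borrowings from CB −$49B
So the change in checkable deposits held by the non-bank public at commercial banks is -$125 billion.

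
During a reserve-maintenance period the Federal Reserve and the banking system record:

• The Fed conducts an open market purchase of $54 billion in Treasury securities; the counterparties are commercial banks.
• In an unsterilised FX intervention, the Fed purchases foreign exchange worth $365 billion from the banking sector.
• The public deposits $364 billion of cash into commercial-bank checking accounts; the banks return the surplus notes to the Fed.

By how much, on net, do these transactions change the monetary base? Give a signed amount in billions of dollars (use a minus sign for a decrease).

Fed balance sheet:
  Assets:      Securities +$54B, Foreign assets +$365B
  Liabilities: Bank reserves +$783B, Currency in circulation −$364B
Monetary base = currency + reserves: −$364B + (+$783B) = +$419 billion.

+$419 billion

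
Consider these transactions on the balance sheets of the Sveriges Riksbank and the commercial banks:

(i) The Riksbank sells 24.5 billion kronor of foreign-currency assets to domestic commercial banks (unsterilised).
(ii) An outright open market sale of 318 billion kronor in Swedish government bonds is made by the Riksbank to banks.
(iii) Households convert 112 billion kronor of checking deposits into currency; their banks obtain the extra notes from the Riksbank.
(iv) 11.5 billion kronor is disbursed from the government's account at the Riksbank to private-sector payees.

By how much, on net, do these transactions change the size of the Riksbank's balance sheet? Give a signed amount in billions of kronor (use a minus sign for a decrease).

FX sale 24.5 billion kronor: a Riksbank asset is shed → −24.5B.
OMO sale (to banks) 318 billion kronor: a Riksbank asset is shed → −318B.
Currency withdrawal 112 billion kronor: only the composition of liabilities changes → 0.
Government spending 11.5 billion kronor: only the composition of liabilities changes → 0.
Net: −24.5 − 318 + 0 + 0 = -342.5 billion.

-342.5 billion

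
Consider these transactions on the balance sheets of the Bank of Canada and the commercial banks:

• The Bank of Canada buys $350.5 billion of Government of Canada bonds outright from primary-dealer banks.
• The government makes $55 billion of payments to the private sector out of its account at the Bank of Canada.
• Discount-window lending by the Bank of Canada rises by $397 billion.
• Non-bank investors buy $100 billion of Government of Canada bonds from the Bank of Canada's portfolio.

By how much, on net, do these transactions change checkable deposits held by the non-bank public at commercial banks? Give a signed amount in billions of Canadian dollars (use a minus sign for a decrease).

OMO purchase (from banks) $350.5 billion: the counterparty is a bank, so public deposits are unchanged → 0.
Government spending $55 billion: non-bank counterparties' bank balances rise → +$55B.
Discount-window loan $397 billion: the counterparty is a bank, so public deposits are unchanged → 0.
Asset sale (to non-banks) $100 billion: non-bank counterparties' bank balances fall → −$100B.
Net: 0 + 55 + 0 − 100 = -$45 billion.

-$45 billion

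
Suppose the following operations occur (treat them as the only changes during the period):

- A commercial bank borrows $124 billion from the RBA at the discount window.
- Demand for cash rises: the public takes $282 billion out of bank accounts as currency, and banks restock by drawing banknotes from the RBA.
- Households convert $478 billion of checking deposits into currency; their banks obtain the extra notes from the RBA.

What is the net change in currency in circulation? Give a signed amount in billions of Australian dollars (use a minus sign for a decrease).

+$760 billion

Discount-window loan $124 billion: no currency enters or leaves circulation → 0.
Currency withdrawal $282 billion: notes leave the central bank → +$282B.
Currency withdrawal $478 billion: notes leave the central bank → +$478B.
Net: 0 + 282 + 478 = +$760 billion.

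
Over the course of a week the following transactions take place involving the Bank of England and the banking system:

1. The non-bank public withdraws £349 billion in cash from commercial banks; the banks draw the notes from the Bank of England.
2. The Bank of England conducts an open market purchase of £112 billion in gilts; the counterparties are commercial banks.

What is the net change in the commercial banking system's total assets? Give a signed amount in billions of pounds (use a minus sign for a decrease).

Bank of England balance sheet:
  Assets:      Securities +£112B
  Liabilities: Bank reserves −£237B, Currency in circulation +£349B
Commercial banking system:
  Assets:      Reserves at CB −£237B, Securities −£112B
  Liabilities: Checkable deposits −£349B
Change in total bank assets = -£349 billion.

-£349 billion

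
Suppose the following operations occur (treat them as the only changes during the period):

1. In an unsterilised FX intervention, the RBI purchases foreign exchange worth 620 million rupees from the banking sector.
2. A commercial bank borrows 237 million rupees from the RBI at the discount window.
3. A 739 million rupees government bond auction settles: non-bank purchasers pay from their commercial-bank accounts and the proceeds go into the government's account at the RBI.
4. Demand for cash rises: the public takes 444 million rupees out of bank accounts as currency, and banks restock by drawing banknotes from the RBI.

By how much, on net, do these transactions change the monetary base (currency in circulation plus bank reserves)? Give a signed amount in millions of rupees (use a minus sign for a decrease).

FX purchase 620 million rupees: RBI balance sheet expands → +620M.
Discount-window loan 237 million rupees: RBI balance sheet expands → +237M.
Government account inflow 739 million rupees: reserves shift to a non-base liability → −739M.
Currency withdrawal 444 million rupees: just a shift between currency and reserves — both are base money → 0.
Net: 620 + 237 − 739 + 0 = +118 million.

+118 million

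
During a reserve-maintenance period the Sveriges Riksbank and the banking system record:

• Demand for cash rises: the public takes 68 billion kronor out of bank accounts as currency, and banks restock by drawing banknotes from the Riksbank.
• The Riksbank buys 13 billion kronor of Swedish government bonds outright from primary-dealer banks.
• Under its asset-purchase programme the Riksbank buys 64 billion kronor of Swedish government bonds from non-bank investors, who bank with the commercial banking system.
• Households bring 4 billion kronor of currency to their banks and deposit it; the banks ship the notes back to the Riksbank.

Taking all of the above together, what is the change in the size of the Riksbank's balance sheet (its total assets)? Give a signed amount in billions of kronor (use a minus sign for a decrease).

Currency withdrawal 68 billion kronor: only the composition of liabilities changes → 0.
OMO purchase (from banks) 13 billion kronor: a Riksbank asset is acquired → +13B.
Asset purchase (from non-banks) 64 billion kronor: a Riksbank asset is acquired → +64B.
Currency deposit 4 billion kronor: only the composition of liabilities changes → 0.
Net: 0 + 13 + 64 + 0 = +77 billion.

+77 billion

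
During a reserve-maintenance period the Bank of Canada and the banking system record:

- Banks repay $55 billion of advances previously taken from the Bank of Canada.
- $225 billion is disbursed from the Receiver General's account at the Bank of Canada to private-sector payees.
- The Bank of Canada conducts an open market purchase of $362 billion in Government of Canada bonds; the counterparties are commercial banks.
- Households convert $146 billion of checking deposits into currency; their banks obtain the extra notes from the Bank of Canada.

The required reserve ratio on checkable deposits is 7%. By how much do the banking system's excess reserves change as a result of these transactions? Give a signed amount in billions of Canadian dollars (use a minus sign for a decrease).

Discount-window repayment $55 billion: reserves −$55B, deposits 0.
Government spending $225 billion: reserves +$225B, deposits +$225B.
OMO purchase (from banks) $362 billion: reserves +$362B, deposits 0.
Currency withdrawal $146 billion: reserves −$146B, deposits −$146B.
Totals: Δreserves = +$386B, Δdeposits = +$79B.
Δrequired reserves = 7% × +$79B = +$5.53B.
Δexcess reserves = Δreserves − Δrequired = +$386B − (+$5.53B) = +$380.47 billion.

+$380.47 billion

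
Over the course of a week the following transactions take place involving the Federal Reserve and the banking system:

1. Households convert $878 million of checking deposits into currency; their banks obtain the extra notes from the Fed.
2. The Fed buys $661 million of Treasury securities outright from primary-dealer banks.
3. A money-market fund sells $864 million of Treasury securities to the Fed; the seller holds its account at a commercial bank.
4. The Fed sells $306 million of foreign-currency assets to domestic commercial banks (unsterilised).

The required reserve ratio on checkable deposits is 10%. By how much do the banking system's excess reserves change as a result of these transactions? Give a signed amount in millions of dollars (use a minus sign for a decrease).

+$342.4 million

Currency withdrawal $878 million: reserves −$878M, deposits −$878M.
OMO purchase (from banks) $661 million: reserves +$661M, deposits 0.
Asset purchase (from non-banks) $864 million: reserves +$864M, deposits +$864M.
FX sale $306 million: reserves −$306M, deposits 0.
Totals: Δreserves = +$341M, Δdeposits = −$14M.
Δrequired reserves = 10% × −$14M = −$1.4M.
Δexcess reserves = Δreserves − Δrequired = +$341M − (−$1.4M) = +$342.4 million.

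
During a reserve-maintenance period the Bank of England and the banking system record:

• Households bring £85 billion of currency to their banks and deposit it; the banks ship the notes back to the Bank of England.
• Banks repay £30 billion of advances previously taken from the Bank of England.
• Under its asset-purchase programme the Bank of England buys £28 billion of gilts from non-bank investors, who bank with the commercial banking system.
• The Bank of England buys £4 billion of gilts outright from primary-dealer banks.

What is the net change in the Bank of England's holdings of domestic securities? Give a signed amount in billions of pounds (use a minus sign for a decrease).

+£32 billion

Currency deposit £85 billion: the Bank of England's securities portfolio is untouched → 0.
Discount-window repayment £30 billion: the Bank of England's securities portfolio is untouched → 0.
Asset purchase (from non-banks) £28 billion: securities added to the Bank of England's portfolio → +£28B.
OMO purchase (from banks) £4 billion: securities added to the Bank of England's portfolio → +£4B.
Net: 0 + 0 + 28 + 4 = +£32 billion.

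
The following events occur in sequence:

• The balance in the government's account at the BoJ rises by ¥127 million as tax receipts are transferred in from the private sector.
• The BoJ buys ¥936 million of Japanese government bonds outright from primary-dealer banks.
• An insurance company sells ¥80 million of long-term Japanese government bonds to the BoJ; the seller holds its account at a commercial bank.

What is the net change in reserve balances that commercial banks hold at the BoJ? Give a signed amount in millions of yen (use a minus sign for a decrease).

BoJ balance sheet:
  Assets:      Securities +¥1016M
  Liabilities: Bank reserves +¥889M, Government deposits +¥127M
Commercial banking system:
  Assets:      Reserves at CB +¥889M, Securities −¥936M
  Liabilities: Checkable deposits −¥47M
So the change in reserve balances that commercial banks hold at the BoJ is +¥889 million.

+¥889 million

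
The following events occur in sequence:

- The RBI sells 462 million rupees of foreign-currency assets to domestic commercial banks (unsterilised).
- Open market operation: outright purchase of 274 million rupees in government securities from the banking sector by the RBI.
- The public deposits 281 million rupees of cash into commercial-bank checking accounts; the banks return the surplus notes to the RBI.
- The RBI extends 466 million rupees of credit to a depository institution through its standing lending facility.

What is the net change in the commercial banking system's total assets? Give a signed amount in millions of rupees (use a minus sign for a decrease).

FX sale 462 million rupees: just an asset swap on bank balance sheets → 0.
OMO purchase (from banks) 274 million rupees: just an asset swap on bank balance sheets → 0.
Currency deposit 281 million rupees: bank balance sheets expand → +281M.
Discount-window loan 466 million rupees: bank balance sheets expand → +466M.
Net: 0 + 0 + 281 + 466 = +747 million.

+747 million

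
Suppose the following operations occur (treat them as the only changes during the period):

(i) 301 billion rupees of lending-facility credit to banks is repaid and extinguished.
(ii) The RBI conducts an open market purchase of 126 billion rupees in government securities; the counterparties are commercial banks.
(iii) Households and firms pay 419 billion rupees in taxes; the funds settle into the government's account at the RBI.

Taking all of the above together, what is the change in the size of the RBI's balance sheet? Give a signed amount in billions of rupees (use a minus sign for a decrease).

Discount-window repayment 301 billion rupees: an RBI asset is shed → −301B.
OMO purchase (from banks) 126 billion rupees: an RBI asset is acquired → +126B.
Government account inflow 419 billion rupees: only the composition of liabilities changes → 0.
Net: −301 + 126 + 0 = -175 billion.

-175 billion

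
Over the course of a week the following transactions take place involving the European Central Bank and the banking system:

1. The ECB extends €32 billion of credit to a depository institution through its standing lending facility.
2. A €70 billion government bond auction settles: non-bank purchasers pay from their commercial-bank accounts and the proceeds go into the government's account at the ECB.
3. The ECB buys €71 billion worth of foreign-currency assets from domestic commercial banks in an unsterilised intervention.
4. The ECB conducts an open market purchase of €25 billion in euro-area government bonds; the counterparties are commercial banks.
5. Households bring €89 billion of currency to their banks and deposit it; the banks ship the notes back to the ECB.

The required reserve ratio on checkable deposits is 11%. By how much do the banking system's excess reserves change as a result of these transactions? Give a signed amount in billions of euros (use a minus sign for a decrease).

Discount-window loan €32 billion: reserves +€32B, deposits 0.
Government account inflow €70 billion: reserves −€70B, deposits −€70B.
FX purchase €71 billion: reserves +€71B, deposits 0.
OMO purchase (from banks) €25 billion: reserves +€25B, deposits 0.
Currency deposit €89 billion: reserves +€89B, deposits +€89B.
Totals: Δreserves = +€147B, Δdeposits = +€19B.
Δrequired reserves = 11% × +€19B = +€2.09B.
Δexcess reserves = Δreserves − Δrequired = +€147B − (+€2.09B) = +€144.91 billion.

+€144.91 billion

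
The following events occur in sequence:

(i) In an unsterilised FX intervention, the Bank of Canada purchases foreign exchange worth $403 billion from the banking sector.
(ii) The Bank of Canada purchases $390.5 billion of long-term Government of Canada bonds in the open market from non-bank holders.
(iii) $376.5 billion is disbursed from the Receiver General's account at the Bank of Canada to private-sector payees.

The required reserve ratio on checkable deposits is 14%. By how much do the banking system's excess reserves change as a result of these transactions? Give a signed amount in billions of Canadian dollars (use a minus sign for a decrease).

FX purchase $403 billion: reserves +$403B, deposits 0.
Asset purchase (from non-banks) $390.5 billion: reserves +$390.5B, deposits +$390.5B.
Government spending $376.5 billion: reserves +$376.5B, deposits +$376.5B.
Totals: Δreserves = +$1170B, Δdeposits = +$767B.
Δrequired reserves = 14% × +$767B = +$107.38B.
Δexcess reserves = Δreserves − Δrequired = +$1170B − (+$107.38B) = +$1062.62 billion.

+$1062.62 billion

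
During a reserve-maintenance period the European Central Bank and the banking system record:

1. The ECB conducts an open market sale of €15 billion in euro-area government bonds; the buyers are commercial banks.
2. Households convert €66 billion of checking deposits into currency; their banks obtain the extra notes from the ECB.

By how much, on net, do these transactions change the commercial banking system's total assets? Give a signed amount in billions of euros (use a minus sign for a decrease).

-€66 billion

OMO sale (to banks) €15 billion: just an asset swap on bank balance sheets → 0.
Currency withdrawal €66 billion: bank balance sheets shrink → −€66B.
Net: 0 − 66 = -€66 billion.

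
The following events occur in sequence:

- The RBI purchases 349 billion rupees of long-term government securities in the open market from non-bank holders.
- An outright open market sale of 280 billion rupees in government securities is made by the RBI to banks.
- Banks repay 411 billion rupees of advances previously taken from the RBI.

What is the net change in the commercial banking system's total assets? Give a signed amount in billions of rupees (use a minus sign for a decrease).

RBI balance sheet:
  Assets:      Securities +69B, Loans to banks −411B
  Liabilities: Bank reserves −342B
Commercial banking system:
  Assets:      Reserves at CB −342B, Securities +280B
  Liabilities: Checkable deposits +349B, Borrowings from CB −411B
Change in total bank assets = -62 billion.

-62 billion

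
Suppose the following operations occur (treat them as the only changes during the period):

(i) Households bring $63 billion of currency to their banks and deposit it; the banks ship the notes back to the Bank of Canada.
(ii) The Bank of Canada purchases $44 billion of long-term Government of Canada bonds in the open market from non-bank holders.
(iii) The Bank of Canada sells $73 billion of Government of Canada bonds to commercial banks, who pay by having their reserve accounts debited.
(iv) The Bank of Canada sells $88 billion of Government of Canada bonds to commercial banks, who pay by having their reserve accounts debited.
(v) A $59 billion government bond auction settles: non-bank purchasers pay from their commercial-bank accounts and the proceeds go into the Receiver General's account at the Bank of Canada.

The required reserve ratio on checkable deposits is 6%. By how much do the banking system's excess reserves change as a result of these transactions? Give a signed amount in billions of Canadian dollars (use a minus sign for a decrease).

Currency deposit $63 billion: reserves +$63B, deposits +$63B.
Asset purchase (from non-banks) $44 billion: reserves +$44B, deposits +$44B.
OMO sale (to banks) $73 billion: reserves −$73B, deposits 0.
OMO sale (to banks) $88 billion: reserves −$88B, deposits 0.
Government account inflow $59 billion: reserves −$59B, deposits −$59B.
Totals: Δreserves = −$113B, Δdeposits = +$48B.
Δrequired reserves = 6% × +$48B = +$2.88B.
Δexcess reserves = Δreserves − Δrequired = −$113B − (+$2.88B) = -$115.88 billion.

-$115.88 billion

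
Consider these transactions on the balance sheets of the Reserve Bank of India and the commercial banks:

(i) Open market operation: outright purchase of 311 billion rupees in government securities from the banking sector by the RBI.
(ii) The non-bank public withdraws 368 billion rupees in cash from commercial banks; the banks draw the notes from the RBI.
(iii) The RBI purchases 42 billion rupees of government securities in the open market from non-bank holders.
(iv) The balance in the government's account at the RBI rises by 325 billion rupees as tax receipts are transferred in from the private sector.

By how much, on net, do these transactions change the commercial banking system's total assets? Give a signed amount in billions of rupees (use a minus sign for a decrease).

RBI balance sheet:
  Assets:      Securities +353B
  Liabilities: Bank reserves −340B, Currency in circulation +368B, Government deposits +325B
Commercial banking system:
  Assets:      Reserves at CB −340B, Securities −311B
  Liabilities: Checkable deposits −651B
Change in total bank assets = -651 billion.

-651 billion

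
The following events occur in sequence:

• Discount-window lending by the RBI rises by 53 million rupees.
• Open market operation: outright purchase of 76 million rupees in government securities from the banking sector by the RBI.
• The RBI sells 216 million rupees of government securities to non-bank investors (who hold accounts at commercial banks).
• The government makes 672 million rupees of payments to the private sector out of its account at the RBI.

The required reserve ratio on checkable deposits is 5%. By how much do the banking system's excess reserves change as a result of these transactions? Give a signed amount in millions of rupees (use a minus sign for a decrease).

+562.2 million

Discount-window loan 53 million rupees: reserves +53M, deposits 0.
OMO purchase (from banks) 76 million rupees: reserves +76M, deposits 0.
Asset sale (to non-banks) 216 million rupees: reserves −216M, deposits −216M.
Government spending 672 million rupees: reserves +672M, deposits +672M.
Totals: Δreserves = +585M, Δdeposits = +456M.
Δrequired reserves = 5% × +456M = +22.8M.
Δexcess reserves = Δreserves − Δrequired = +585M − (+22.8M) = +562.2 million.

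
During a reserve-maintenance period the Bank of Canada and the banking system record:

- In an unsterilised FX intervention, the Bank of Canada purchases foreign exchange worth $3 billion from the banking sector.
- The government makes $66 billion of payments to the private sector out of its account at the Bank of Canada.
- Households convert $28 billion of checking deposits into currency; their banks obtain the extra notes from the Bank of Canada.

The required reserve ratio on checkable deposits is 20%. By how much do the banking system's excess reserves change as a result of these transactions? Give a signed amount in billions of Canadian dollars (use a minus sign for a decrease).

+$33.4 billion

FX purchase $3 billion: reserves +$3B, deposits 0.
Government spending $66 billion: reserves +$66B, deposits +$66B.
Currency withdrawal $28 billion: reserves −$28B, deposits −$28B.
Totals: Δreserves = +$41B, Δdeposits = +$38B.
Δrequired reserves = 20% × +$38B = +$7.6B.
Δexcess reserves = Δreserves − Δrequired = +$41B − (+$7.6B) = +$33.4 billion.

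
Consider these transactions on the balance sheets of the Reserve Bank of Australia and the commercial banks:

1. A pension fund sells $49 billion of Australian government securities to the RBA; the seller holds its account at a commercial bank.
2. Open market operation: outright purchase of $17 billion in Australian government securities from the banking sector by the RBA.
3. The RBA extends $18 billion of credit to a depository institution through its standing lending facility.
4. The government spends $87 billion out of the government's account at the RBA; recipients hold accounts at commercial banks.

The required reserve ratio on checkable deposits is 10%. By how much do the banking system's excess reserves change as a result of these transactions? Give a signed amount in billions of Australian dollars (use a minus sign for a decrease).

Asset purchase (from non-banks) $49 billion: reserves +$49B, deposits +$49B.
OMO purchase (from banks) $17 billion: reserves +$17B, deposits 0.
Discount-window loan $18 billion: reserves +$18B, deposits 0.
Government spending $87 billion: reserves +$87B, deposits +$87B.
Totals: Δreserves = +$171B, Δdeposits = +$136B.
Δrequired reserves = 10% × +$136B = +$13.6B.
Δexcess reserves = Δreserves − Δrequired = +$171B − (+$13.6B) = +$157.4 billion.

+$157.4 billion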